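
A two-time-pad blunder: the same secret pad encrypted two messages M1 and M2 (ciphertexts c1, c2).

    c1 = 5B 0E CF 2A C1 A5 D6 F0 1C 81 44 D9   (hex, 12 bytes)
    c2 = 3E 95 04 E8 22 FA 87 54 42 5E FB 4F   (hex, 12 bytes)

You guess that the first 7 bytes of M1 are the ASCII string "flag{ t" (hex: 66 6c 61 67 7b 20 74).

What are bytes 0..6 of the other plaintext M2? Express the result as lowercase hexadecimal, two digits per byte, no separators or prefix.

03f7aaa5987f25

First, c1 ⊕ c2 = (M1 ⊕ K) ⊕ (M2 ⊕ K) = M1 ⊕ M2, so the key drops out. Then M2 = (M1 ⊕ M2) ⊕ M1 over the first 7 bytes.
byte 0: (5b XOR 3e) XOR 66 = 65 XOR 66 = 03
byte 1: (0e XOR 95) XOR 6c = 9b XOR 6c = f7
byte 2: (cf XOR 04) XOR 61 = cb XOR 61 = aa
byte 3: (2a XOR e8) XOR 67 = c2 XOR 67 = a5
byte 4: (c1 XOR 22) XOR 7b = e3 XOR 7b = 98
byte 5: (a5 XOR fa) XOR 20 = 5f XOR 20 = 7f
byte 6: (d6 XOR 87) XOR 74 = 51 XOR 74 = 25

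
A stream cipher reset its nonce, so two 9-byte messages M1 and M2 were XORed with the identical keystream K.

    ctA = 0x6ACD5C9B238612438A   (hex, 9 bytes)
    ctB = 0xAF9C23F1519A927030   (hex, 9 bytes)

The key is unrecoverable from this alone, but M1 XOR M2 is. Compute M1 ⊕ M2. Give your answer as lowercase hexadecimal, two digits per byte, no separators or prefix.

c5517f6a721c8033ba

ctA ⊕ ctB = (M1 ⊕ K) ⊕ (M2 ⊕ K) = M1 ⊕ M2 — the shared key cancels under XOR.
6a ^ af = c5
cd ^ 9c = 51
5c ^ 23 = 7f
9b ^ f1 = 6a
23 ^ 51 = 72
86 ^ 9a = 1c
12 ^ 92 = 80
43 ^ 70 = 33
8a ^ 30 = ba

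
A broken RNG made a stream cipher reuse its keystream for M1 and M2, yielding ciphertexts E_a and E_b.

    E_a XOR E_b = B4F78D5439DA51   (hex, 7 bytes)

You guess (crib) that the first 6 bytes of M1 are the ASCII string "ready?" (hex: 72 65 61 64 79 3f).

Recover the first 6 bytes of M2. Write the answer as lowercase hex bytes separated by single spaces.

c6 92 ec 30 40 e5

Since E_a ⊕ E_b = M1 ⊕ M2, XORing with the guessed M1 bytes yields the corresponding M2 bytes: M2 = (E_a ⊕ E_b) ⊕ M1.
byte 0: 180 xor 114 = 198
byte 1: 247 xor 101 = 146
byte 2: 141 xor  97 = 236
byte 3:  84 xor 100 =  48
byte 4:  57 xor 121 =  64
byte 5: 218 xor  63 = 229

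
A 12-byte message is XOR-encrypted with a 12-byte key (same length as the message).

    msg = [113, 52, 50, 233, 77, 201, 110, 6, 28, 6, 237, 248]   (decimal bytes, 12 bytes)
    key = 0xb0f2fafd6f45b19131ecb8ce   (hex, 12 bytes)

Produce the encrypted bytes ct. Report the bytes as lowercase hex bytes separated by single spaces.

c1 c6 c8 14 22 8c df 97 2d ea 55 36

XOR is its own inverse, so applying the key byte-wise gives the result directly.
71 xor b0 = c1
34 xor f2 = c6
32 xor fa = c8
e9 xor fd = 14
4d xor 6f = 22
c9 xor 45 = 8c
6e xor b1 = df
06 xor 91 = 97
1c xor 31 = 2d
06 xor ec = ea
ed xor b8 = 55
f8 xor ce = 36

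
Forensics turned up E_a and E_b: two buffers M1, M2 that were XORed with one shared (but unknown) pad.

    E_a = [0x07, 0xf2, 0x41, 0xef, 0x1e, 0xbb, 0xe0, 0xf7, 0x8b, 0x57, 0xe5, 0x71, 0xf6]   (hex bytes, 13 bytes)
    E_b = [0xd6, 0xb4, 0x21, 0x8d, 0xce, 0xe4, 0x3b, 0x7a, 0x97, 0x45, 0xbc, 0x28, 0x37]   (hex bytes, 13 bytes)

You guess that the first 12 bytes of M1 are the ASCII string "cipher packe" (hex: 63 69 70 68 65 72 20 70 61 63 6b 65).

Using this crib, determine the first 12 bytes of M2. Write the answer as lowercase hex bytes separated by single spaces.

First, E_a ⊕ E_b = (M1 ⊕ K) ⊕ (M2 ⊕ K) = M1 ⊕ M2, so the key drops out. Then M2 = (M1 ⊕ M2) ⊕ M1 over the first 12 bytes.
byte 0: (07 xor d6) xor 63 = d1 xor 63 = b2
byte 1: (f2 xor b4) xor 69 = 46 xor 69 = 2f
byte 2: (41 xor 21) xor 70 = 60 xor 70 = 10
byte 3: (ef xor 8d) xor 68 = 62 xor 68 = 0a
byte 4: (1e xor ce) xor 65 = d0 xor 65 = b5
byte 5: (bb xor e4) xor 72 = 5f xor 72 = 2d
byte 6: (e0 xor 3b) xor 20 = db xor 20 = fb
byte 7: (f7 xor 7a) xor 70 = 8d xor 70 = fd
byte 8: (8b xor 97) xor 61 = 1c xor 61 = 7d
byte 9: (57 xor 45) xor 63 = 12 xor 63 = 71
byte 10: (e5 xor bc) xor 6b = 59 xor 6b = 32
byte 11: (71 xor 28) xor 65 = 59 xor 65 = 3c

b2 2f 10 0a b5 2d fb fd 7d 71 32 3c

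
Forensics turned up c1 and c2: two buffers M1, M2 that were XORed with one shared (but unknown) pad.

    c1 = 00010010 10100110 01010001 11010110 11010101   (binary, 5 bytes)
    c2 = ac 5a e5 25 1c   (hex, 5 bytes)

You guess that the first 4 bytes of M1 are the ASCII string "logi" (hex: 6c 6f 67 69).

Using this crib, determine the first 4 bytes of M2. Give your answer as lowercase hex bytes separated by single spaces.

First, c1 ⊕ c2 = (M1 ⊕ K) ⊕ (M2 ⊕ K) = M1 ⊕ M2, so the key drops out. Then M2 = (M1 ⊕ M2) ⊕ M1 over the first 4 bytes.
byte 0: (12 xor ac) xor 6c = be xor 6c = d2
byte 1: (a6 xor 5a) xor 6f = fc xor 6f = 93
byte 2: (51 xor e5) xor 67 = b4 xor 67 = d3
byte 3: (d6 xor 25) xor 69 = f3 xor 69 = 9a

d2 93 d3 9a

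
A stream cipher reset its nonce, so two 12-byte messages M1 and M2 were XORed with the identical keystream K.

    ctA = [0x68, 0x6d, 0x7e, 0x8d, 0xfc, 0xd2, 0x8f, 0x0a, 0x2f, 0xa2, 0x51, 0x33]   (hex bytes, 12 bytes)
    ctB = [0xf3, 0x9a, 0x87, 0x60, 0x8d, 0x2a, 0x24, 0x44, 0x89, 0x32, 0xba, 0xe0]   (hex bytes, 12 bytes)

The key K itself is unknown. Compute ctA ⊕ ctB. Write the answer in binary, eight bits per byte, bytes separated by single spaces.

10011011 11110111 11111001 11101101 01110001 11111000 10101011 01001110 10100110 10010000 11101011 11010011

ctA ⊕ ctB = (M1 ⊕ K) ⊕ (M2 ⊕ K) = M1 ⊕ M2 — the shared key cancels under XOR.
01101000 XOR 11110011 = 10011011
01101101 XOR 10011010 = 11110111
01111110 XOR 10000111 = 11111001
10001101 XOR 01100000 = 11101101
11111100 XOR 10001101 = 01110001
11010010 XOR 00101010 = 11111000
10001111 XOR 00100100 = 10101011
00001010 XOR 01000100 = 01001110
00101111 XOR 10001001 = 10100110
10100010 XOR 00110010 = 10010000
01010001 XOR 10111010 = 11101011
00110011 XOR 11100000 = 11010011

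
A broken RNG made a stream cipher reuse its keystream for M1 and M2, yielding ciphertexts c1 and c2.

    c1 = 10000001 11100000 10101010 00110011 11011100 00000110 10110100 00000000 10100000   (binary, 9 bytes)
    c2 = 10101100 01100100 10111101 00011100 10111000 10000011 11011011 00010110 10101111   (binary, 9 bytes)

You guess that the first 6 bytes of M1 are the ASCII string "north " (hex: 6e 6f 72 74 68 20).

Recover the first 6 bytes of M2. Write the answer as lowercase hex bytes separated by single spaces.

43 eb 65 5b 0c a5

First, c1 ⊕ c2 = (M1 ⊕ K) ⊕ (M2 ⊕ K) = M1 ⊕ M2, so the key drops out. Then M2 = (M1 ⊕ M2) ⊕ M1 over the first 6 bytes.
byte 0: (81 ^ ac) ^ 6e = 2d ^ 6e = 43
byte 1: (e0 ^ 64) ^ 6f = 84 ^ 6f = eb
byte 2: (aa ^ bd) ^ 72 = 17 ^ 72 = 65
byte 3: (33 ^ 1c) ^ 74 = 2f ^ 74 = 5b
byte 4: (dc ^ b8) ^ 68 = 64 ^ 68 = 0c
byte 5: (06 ^ 83) ^ 20 = 85 ^ 20 = a5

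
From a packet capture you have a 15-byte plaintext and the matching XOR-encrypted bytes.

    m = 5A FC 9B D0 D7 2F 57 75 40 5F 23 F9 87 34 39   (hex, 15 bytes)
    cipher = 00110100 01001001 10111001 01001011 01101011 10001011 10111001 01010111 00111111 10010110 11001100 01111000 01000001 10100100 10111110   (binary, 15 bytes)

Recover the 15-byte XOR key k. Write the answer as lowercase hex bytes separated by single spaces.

6e b5 22 9b bc a4 ee 22 7f c9 ef 81 c6 90 87

Since cipher = m ⊕ k, XORing both sides with m gives k = m ⊕ cipher.
5a ⊕ 34 = 6e
fc ⊕ 49 = b5
9b ⊕ b9 = 22
d0 ⊕ 4b = 9b
d7 ⊕ 6b = bc
2f ⊕ 8b = a4
57 ⊕ b9 = ee
75 ⊕ 57 = 22
40 ⊕ 3f = 7f
5f ⊕ 96 = c9
23 ⊕ cc = ef
f9 ⊕ 78 = 81
87 ⊕ 41 = c6
34 ⊕ a4 = 90
39 ⊕ be = 87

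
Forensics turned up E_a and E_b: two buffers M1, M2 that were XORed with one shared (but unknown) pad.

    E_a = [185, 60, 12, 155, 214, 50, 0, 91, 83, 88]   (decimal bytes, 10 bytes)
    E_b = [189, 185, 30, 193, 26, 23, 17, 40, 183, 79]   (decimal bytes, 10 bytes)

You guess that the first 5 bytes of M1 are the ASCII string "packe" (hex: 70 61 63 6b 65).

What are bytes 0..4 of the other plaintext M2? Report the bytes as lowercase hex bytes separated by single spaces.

74 e4 71 31 a9

First, E_a ⊕ E_b = (M1 ⊕ K) ⊕ (M2 ⊕ K) = M1 ⊕ M2, so the key drops out. Then M2 = (M1 ⊕ M2) ⊕ M1 over the first 5 bytes.
byte 0: (b9 ^ bd) ^ 70 = 04 ^ 70 = 74
byte 1: (3c ^ b9) ^ 61 = 85 ^ 61 = e4
byte 2: (0c ^ 1e) ^ 63 = 12 ^ 63 = 71
byte 3: (9b ^ c1) ^ 6b = 5a ^ 6b = 31
byte 4: (d6 ^ 1a) ^ 65 = cc ^ 65 = a9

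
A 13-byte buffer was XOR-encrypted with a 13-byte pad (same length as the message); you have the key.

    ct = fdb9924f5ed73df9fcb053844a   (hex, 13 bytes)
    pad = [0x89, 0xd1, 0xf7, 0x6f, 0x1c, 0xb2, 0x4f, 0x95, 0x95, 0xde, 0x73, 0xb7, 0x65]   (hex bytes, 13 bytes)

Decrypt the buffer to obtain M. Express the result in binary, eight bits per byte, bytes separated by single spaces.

01110100 01101000 01100101 00100000 01000010 01100101 01110010 01101100 01101001 01101110 00100000 00110011 00101111

XOR is its own inverse, so applying the key byte-wise gives the result directly.
fd XOR 89 = 74
b9 XOR d1 = 68
92 XOR f7 = 65
4f XOR 6f = 20
5e XOR 1c = 42
d7 XOR b2 = 65
3d XOR 4f = 72
f9 XOR 95 = 6c
fc XOR 95 = 69
b0 XOR de = 6e
53 XOR 73 = 20
84 XOR b7 = 33
4a XOR 65 = 2f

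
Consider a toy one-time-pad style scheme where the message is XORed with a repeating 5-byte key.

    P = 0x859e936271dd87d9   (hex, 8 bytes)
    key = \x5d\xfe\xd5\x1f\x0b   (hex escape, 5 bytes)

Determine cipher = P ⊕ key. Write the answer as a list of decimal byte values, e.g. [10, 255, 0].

The 5-byte key repeats, so the effective keystream is 5d fe d5 1f 0b 5d fe d5.
byte 0: 10000101 XOR 01011101 = 11011000
byte 1: 10011110 XOR 11111110 = 01100000
byte 2: 10010011 XOR 11010101 = 01000110
byte 3: 01100010 XOR 00011111 = 01111101
byte 4: 01110001 XOR 00001011 = 01111010
byte 5: 11011101 XOR 01011101 = 10000000
byte 6: 10000111 XOR 11111110 = 01111001
byte 7: 11011001 XOR 11010101 = 00001100

[216, 96, 70, 125, 122, 128, 121, 12]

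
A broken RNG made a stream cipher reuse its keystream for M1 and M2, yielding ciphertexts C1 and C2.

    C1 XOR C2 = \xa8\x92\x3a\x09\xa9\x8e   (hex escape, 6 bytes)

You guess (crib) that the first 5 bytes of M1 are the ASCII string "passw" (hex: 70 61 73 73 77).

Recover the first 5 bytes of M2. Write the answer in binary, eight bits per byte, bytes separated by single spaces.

Since C1 ⊕ C2 = M1 ⊕ M2, XORing with the guessed M1 bytes yields the corresponding M2 bytes: M2 = (C1 ⊕ C2) ⊕ M1.
10101000 ⊕ 01110000 = 11011000
10010010 ⊕ 01100001 = 11110011
00111010 ⊕ 01110011 = 01001001
00001001 ⊕ 01110011 = 01111010
10101001 ⊕ 01110111 = 11011110

11011000 11110011 01001001 01111010 11011110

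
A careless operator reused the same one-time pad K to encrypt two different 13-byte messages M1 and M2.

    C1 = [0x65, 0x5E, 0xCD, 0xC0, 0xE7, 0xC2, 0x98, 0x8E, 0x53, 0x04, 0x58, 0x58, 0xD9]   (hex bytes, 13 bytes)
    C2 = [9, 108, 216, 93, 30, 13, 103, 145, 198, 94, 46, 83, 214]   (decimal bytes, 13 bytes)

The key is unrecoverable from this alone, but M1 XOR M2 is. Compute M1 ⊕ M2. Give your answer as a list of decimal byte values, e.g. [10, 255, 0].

[108, 50, 21, 157, 249, 207, 255, 31, 149, 90, 118, 11, 15]

C1 ⊕ C2 = (M1 ⊕ K) ⊕ (M2 ⊕ K) = M1 ⊕ M2 — the shared key cancels under XOR.
byte 0: 65 XOR 09 = 6c
byte 1: 5e XOR 6c = 32
byte 2: cd XOR d8 = 15
byte 3: c0 XOR 5d = 9d
byte 4: e7 XOR 1e = f9
byte 5: c2 XOR 0d = cf
byte 6: 98 XOR 67 = ff
byte 7: 8e XOR 91 = 1f
byte 8: 53 XOR c6 = 95
byte 9: 04 XOR 5e = 5a
byte 10: 58 XOR 2e = 76
byte 11: 58 XOR 53 = 0b
byte 12: d9 XOR d6 = 0f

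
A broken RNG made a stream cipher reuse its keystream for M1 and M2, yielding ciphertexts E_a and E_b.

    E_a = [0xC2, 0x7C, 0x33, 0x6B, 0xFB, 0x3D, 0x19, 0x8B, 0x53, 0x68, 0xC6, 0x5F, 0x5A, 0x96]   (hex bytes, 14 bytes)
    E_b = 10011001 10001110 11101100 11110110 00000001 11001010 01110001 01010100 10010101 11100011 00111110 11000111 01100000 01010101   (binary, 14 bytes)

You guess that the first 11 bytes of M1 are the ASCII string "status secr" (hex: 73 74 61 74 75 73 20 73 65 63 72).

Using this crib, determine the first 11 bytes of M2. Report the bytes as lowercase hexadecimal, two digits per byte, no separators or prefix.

First, E_a ⊕ E_b = (M1 ⊕ K) ⊕ (M2 ⊕ K) = M1 ⊕ M2, so the key drops out. Then M2 = (M1 ⊕ M2) ⊕ M1 over the first 11 bytes.
byte 0: (c2 ^ 99) ^ 73 = 5b ^ 73 = 28
byte 1: (7c ^ 8e) ^ 74 = f2 ^ 74 = 86
byte 2: (33 ^ ec) ^ 61 = df ^ 61 = be
byte 3: (6b ^ f6) ^ 74 = 9d ^ 74 = e9
byte 4: (fb ^ 01) ^ 75 = fa ^ 75 = 8f
byte 5: (3d ^ ca) ^ 73 = f7 ^ 73 = 84
byte 6: (19 ^ 71) ^ 20 = 68 ^ 20 = 48
byte 7: (8b ^ 54) ^ 73 = df ^ 73 = ac
byte 8: (53 ^ 95) ^ 65 = c6 ^ 65 = a3
byte 9: (68 ^ e3) ^ 63 = 8b ^ 63 = e8
byte 10: (c6 ^ 3e) ^ 72 = f8 ^ 72 = 8a

2886bee98f8448aca3e88a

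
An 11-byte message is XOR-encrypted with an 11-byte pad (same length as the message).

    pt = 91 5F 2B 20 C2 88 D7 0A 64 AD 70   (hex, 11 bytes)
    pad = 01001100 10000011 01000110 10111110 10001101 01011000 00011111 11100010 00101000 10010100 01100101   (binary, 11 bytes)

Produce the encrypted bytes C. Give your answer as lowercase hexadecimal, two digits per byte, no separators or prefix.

145 XOR  76 = 221
 95 XOR 131 = 220
 43 XOR  70 = 109
 32 XOR 190 = 158
194 XOR 141 =  79
136 XOR  88 = 208
215 XOR  31 = 200
 10 XOR 226 = 232
100 XOR  40 =  76
173 XOR 148 =  57
112 XOR 101 =  21

dddc6d9e4fd0c8e84c3915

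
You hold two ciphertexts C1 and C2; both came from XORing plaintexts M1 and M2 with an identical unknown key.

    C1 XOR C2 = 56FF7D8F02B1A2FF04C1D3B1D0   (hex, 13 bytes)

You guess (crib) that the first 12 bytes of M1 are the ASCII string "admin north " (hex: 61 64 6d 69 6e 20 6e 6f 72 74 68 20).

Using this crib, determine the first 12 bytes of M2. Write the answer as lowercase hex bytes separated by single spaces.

Since C1 ⊕ C2 = M1 ⊕ M2, XORing with the guessed M1 bytes yields the corresponding M2 bytes: M2 = (C1 ⊕ C2) ⊕ M1.
56 ⊕ 61 = 37
ff ⊕ 64 = 9b
7d ⊕ 6d = 10
8f ⊕ 69 = e6
02 ⊕ 6e = 6c
b1 ⊕ 20 = 91
a2 ⊕ 6e = cc
ff ⊕ 6f = 90
04 ⊕ 72 = 76
c1 ⊕ 74 = b5
d3 ⊕ 68 = bb
b1 ⊕ 20 = 91

37 9b 10 e6 6c 91 cc 90 76 b5 bb 91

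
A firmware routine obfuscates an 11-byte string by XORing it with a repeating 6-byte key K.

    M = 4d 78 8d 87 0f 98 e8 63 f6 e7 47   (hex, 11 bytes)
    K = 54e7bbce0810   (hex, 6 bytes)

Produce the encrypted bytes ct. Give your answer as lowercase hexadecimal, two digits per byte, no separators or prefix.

The 6-byte key repeats, so the effective keystream is 54 e7 bb ce 08 10 54 e7 bb ce 08.
byte 0: 4d ^ 54 = 19
byte 1: 78 ^ e7 = 9f
byte 2: 8d ^ bb = 36
byte 3: 87 ^ ce = 49
byte 4: 0f ^ 08 = 07
byte 5: 98 ^ 10 = 88
byte 6: e8 ^ 54 = bc
byte 7: 63 ^ e7 = 84
byte 8: f6 ^ bb = 4d
byte 9: e7 ^ ce = 29
byte 10: 47 ^ 08 = 4f

199f36490788bc844d294f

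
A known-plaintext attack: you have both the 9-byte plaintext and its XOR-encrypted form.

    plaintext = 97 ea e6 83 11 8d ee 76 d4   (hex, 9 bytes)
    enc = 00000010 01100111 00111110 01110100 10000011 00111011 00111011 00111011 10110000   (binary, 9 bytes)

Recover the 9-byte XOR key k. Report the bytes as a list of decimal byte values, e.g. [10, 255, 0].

Since enc = plaintext ⊕ k, XORing both sides with plaintext gives k = plaintext ⊕ enc.
byte 0: 10010111 ^ 00000010 = 10010101
byte 1: 11101010 ^ 01100111 = 10001101
byte 2: 11100110 ^ 00111110 = 11011000
byte 3: 10000011 ^ 01110100 = 11110111
byte 4: 00010001 ^ 10000011 = 10010010
byte 5: 10001101 ^ 00111011 = 10110110
byte 6: 11101110 ^ 00111011 = 11010101
byte 7: 01110110 ^ 00111011 = 01001101
byte 8: 11010100 ^ 10110000 = 01100100

[149, 141, 216, 247, 146, 182, 213, 77, 100]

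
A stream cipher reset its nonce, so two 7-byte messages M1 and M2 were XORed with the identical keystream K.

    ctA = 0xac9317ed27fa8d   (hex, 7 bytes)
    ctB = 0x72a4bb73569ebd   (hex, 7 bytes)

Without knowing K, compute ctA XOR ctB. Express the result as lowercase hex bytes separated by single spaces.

ctA ⊕ ctB = (M1 ⊕ K) ⊕ (M2 ⊕ K) = M1 ⊕ M2 — the shared key cancels under XOR.
ac xor 72 = de
93 xor a4 = 37
17 xor bb = ac
ed xor 73 = 9e
27 xor 56 = 71
fa xor 9e = 64
8d xor bd = 30

de 37 ac 9e 71 64 30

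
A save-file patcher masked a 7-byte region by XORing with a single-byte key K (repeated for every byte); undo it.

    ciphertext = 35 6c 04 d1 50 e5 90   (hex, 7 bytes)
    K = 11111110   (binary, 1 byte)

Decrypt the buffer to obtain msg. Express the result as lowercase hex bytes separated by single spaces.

cb 92 fa 2f ae 1b 6e

The 1-byte key repeats, so the effective keystream is fe fe fe fe fe fe fe.
byte 0: 35 xor fe = cb
byte 1: 6c xor fe = 92
byte 2: 04 xor fe = fa
byte 3: d1 xor fe = 2f
byte 4: 50 xor fe = ae
byte 5: e5 xor fe = 1b
byte 6: 90 xor fe = 6e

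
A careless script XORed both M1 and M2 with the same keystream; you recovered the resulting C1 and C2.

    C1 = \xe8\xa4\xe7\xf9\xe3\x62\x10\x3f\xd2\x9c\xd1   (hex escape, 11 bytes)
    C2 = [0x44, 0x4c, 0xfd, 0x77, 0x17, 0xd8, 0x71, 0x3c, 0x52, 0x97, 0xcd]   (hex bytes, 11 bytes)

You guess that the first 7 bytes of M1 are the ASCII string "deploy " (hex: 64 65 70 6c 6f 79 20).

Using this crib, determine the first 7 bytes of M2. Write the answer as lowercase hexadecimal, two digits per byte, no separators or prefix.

First, C1 ⊕ C2 = (M1 ⊕ K) ⊕ (M2 ⊕ K) = M1 ⊕ M2, so the key drops out. Then M2 = (M1 ⊕ M2) ⊕ M1 over the first 7 bytes.
byte 0: (e8 ⊕ 44) ⊕ 64 = ac ⊕ 64 = c8
byte 1: (a4 ⊕ 4c) ⊕ 65 = e8 ⊕ 65 = 8d
byte 2: (e7 ⊕ fd) ⊕ 70 = 1a ⊕ 70 = 6a
byte 3: (f9 ⊕ 77) ⊕ 6c = 8e ⊕ 6c = e2
byte 4: (e3 ⊕ 17) ⊕ 6f = f4 ⊕ 6f = 9b
byte 5: (62 ⊕ d8) ⊕ 79 = ba ⊕ 79 = c3
byte 6: (10 ⊕ 71) ⊕ 20 = 61 ⊕ 20 = 41

c88d6ae29bc341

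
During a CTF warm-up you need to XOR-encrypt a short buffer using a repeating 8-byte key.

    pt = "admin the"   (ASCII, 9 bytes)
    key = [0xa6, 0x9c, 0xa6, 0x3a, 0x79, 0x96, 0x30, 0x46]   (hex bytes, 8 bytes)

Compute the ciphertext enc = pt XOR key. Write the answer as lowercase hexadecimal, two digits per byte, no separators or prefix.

The 8-byte key repeats, so the effective keystream is a6 9c a6 3a 79 96 30 46 a6.
byte 0: 61 ^ a6 = c7
byte 1: 64 ^ 9c = f8
byte 2: 6d ^ a6 = cb
byte 3: 69 ^ 3a = 53
byte 4: 6e ^ 79 = 17
byte 5: 20 ^ 96 = b6
byte 6: 74 ^ 30 = 44
byte 7: 68 ^ 46 = 2e
byte 8: 65 ^ a6 = c3

c7f8cb5317b6442ec3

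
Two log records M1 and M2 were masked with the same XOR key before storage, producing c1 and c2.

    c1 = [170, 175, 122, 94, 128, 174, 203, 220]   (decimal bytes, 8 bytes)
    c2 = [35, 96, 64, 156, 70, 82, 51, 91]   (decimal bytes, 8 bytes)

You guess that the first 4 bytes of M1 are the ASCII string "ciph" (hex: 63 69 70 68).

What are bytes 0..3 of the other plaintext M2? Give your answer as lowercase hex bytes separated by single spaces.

ea a6 4a aa

First, c1 ⊕ c2 = (M1 ⊕ K) ⊕ (M2 ⊕ K) = M1 ⊕ M2, so the key drops out. Then M2 = (M1 ⊕ M2) ⊕ M1 over the first 4 bytes.
byte 0: (aa ^ 23) ^ 63 = 89 ^ 63 = ea
byte 1: (af ^ 60) ^ 69 = cf ^ 69 = a6
byte 2: (7a ^ 40) ^ 70 = 3a ^ 70 = 4a
byte 3: (5e ^ 9c) ^ 68 = c2 ^ 68 = aa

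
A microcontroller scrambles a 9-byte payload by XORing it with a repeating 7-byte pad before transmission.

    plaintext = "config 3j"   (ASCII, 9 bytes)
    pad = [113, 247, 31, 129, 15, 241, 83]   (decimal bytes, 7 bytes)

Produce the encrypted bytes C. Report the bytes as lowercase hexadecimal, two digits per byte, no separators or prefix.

129871e7669673429d

The 7-byte key repeats, so the effective keystream is 71 f7 1f 81 0f f1 53 71 f7.
byte 0: 63 ^ 71 = 12
byte 1: 6f ^ f7 = 98
byte 2: 6e ^ 1f = 71
byte 3: 66 ^ 81 = e7
byte 4: 69 ^ 0f = 66
byte 5: 67 ^ f1 = 96
byte 6: 20 ^ 53 = 73
byte 7: 33 ^ 71 = 42
byte 8: 6a ^ f7 = 9d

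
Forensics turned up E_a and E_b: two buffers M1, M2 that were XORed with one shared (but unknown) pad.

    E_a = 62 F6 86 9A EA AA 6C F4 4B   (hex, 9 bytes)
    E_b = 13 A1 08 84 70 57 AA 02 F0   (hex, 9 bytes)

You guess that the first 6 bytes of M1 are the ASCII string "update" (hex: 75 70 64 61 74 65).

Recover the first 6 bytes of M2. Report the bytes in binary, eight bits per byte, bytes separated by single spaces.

00000100 00100111 11101010 01111111 11101110 10011000

First, E_a ⊕ E_b = (M1 ⊕ K) ⊕ (M2 ⊕ K) = M1 ⊕ M2, so the key drops out. Then M2 = (M1 ⊕ M2) ⊕ M1 over the first 6 bytes.
byte 0: (62 xor 13) xor 75 = 71 xor 75 = 04
byte 1: (f6 xor a1) xor 70 = 57 xor 70 = 27
byte 2: (86 xor 08) xor 64 = 8e xor 64 = ea
byte 3: (9a xor 84) xor 61 = 1e xor 61 = 7f
byte 4: (ea xor 70) xor 74 = 9a xor 74 = ee
byte 5: (aa xor 57) xor 65 = fd xor 65 = 98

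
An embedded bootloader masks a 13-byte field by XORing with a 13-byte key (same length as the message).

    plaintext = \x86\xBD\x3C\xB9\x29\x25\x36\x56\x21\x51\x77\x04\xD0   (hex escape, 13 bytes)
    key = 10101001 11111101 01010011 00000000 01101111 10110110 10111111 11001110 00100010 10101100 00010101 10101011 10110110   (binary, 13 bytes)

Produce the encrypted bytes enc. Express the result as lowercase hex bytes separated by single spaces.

2f 40 6f b9 46 93 89 98 03 fd 62 af 66

byte 0: 86 ^ a9 = 2f
byte 1: bd ^ fd = 40
byte 2: 3c ^ 53 = 6f
byte 3: b9 ^ 00 = b9
byte 4: 29 ^ 6f = 46
byte 5: 25 ^ b6 = 93
byte 6: 36 ^ bf = 89
byte 7: 56 ^ ce = 98
byte 8: 21 ^ 22 = 03
byte 9: 51 ^ ac = fd
byte 10: 77 ^ 15 = 62
byte 11: 04 ^ ab = af
byte 12: d0 ^ b6 = 66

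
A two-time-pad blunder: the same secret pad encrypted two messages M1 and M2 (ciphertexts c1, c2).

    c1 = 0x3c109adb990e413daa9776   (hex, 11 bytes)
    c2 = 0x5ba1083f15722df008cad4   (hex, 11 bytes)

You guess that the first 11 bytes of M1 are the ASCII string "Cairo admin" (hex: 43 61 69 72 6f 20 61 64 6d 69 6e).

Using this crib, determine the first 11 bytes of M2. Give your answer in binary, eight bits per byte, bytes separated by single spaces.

First, c1 ⊕ c2 = (M1 ⊕ K) ⊕ (M2 ⊕ K) = M1 ⊕ M2, so the key drops out. Then M2 = (M1 ⊕ M2) ⊕ M1 over the first 11 bytes.
byte 0: (3c ^ 5b) ^ 43 = 67 ^ 43 = 24
byte 1: (10 ^ a1) ^ 61 = b1 ^ 61 = d0
byte 2: (9a ^ 08) ^ 69 = 92 ^ 69 = fb
byte 3: (db ^ 3f) ^ 72 = e4 ^ 72 = 96
byte 4: (99 ^ 15) ^ 6f = 8c ^ 6f = e3
byte 5: (0e ^ 72) ^ 20 = 7c ^ 20 = 5c
byte 6: (41 ^ 2d) ^ 61 = 6c ^ 61 = 0d
byte 7: (3d ^ f0) ^ 64 = cd ^ 64 = a9
byte 8: (aa ^ 08) ^ 6d = a2 ^ 6d = cf
byte 9: (97 ^ ca) ^ 69 = 5d ^ 69 = 34
byte 10: (76 ^ d4) ^ 6e = a2 ^ 6e = cc

00100100 11010000 11111011 10010110 11100011 01011100 00001101 10101001 11001111 00110100 11001100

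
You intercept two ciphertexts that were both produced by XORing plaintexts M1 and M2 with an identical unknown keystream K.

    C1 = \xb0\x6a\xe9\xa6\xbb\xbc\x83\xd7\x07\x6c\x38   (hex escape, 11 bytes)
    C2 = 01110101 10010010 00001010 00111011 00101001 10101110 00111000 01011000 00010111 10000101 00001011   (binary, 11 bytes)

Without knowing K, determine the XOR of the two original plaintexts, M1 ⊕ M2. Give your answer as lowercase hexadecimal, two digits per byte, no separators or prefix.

C1 ⊕ C2 = (M1 ⊕ K) ⊕ (M2 ⊕ K) = M1 ⊕ M2 — the shared key cancels under XOR.
b0 XOR 75 = c5
6a XOR 92 = f8
e9 XOR 0a = e3
a6 XOR 3b = 9d
bb XOR 29 = 92
bc XOR ae = 12
83 XOR 38 = bb
d7 XOR 58 = 8f
07 XOR 17 = 10
6c XOR 85 = e9
38 XOR 0b = 33

c5f8e39d9212bb8f10e933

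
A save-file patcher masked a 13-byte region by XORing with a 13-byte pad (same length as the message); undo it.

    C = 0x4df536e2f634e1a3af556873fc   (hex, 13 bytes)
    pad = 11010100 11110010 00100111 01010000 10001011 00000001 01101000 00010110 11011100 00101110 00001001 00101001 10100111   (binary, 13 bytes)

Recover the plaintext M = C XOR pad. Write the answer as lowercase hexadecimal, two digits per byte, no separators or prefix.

990711b27d3589b5737b615a5b

 77 xor 212 = 153
245 xor 242 =   7
 54 xor  39 =  17
226 xor  80 = 178
246 xor 139 = 125
 52 xor   1 =  53
225 xor 104 = 137
163 xor  22 = 181
175 xor 220 = 115
 85 xor  46 = 123
104 xor   9 =  97
115 xor  41 =  90
252 xor 167 =  91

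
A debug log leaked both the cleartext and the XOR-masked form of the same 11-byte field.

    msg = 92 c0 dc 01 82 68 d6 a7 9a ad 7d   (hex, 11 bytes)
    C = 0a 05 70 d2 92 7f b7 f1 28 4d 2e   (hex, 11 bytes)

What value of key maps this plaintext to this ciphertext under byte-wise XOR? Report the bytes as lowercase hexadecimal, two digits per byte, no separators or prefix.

Since C = msg ⊕ key, XORing both sides with msg gives key = msg ⊕ C.
92 ^ 0a = 98
c0 ^ 05 = c5
dc ^ 70 = ac
01 ^ d2 = d3
82 ^ 92 = 10
68 ^ 7f = 17
d6 ^ b7 = 61
a7 ^ f1 = 56
9a ^ 28 = b2
ad ^ 4d = e0
7d ^ 2e = 53

98c5acd310176156b2e053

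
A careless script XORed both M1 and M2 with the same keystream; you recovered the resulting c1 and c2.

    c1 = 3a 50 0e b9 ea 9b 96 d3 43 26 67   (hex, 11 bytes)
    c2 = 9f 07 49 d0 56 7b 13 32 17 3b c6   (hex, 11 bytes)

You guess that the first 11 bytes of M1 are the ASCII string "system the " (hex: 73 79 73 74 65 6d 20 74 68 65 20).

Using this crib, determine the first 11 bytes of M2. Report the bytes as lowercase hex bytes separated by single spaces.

First, c1 ⊕ c2 = (M1 ⊕ K) ⊕ (M2 ⊕ K) = M1 ⊕ M2, so the key drops out. Then M2 = (M1 ⊕ M2) ⊕ M1 over the first 11 bytes.
byte 0: (3a ^ 9f) ^ 73 = a5 ^ 73 = d6
byte 1: (50 ^ 07) ^ 79 = 57 ^ 79 = 2e
byte 2: (0e ^ 49) ^ 73 = 47 ^ 73 = 34
byte 3: (b9 ^ d0) ^ 74 = 69 ^ 74 = 1d
byte 4: (ea ^ 56) ^ 65 = bc ^ 65 = d9
byte 5: (9b ^ 7b) ^ 6d = e0 ^ 6d = 8d
byte 6: (96 ^ 13) ^ 20 = 85 ^ 20 = a5
byte 7: (d3 ^ 32) ^ 74 = e1 ^ 74 = 95
byte 8: (43 ^ 17) ^ 68 = 54 ^ 68 = 3c
byte 9: (26 ^ 3b) ^ 65 = 1d ^ 65 = 78
byte 10: (67 ^ c6) ^ 20 = a1 ^ 20 = 81

d6 2e 34 1d d9 8d a5 95 3c 78 81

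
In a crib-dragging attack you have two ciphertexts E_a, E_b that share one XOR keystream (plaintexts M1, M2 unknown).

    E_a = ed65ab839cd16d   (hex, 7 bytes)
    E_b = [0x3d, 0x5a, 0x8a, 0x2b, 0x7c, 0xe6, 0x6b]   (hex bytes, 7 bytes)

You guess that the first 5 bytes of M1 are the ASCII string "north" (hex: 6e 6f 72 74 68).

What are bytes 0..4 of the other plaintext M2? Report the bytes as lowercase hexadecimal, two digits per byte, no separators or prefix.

be5053dc88

First, E_a ⊕ E_b = (M1 ⊕ K) ⊕ (M2 ⊕ K) = M1 ⊕ M2, so the key drops out. Then M2 = (M1 ⊕ M2) ⊕ M1 over the first 5 bytes.
byte 0: (ed ^ 3d) ^ 6e = d0 ^ 6e = be
byte 1: (65 ^ 5a) ^ 6f = 3f ^ 6f = 50
byte 2: (ab ^ 8a) ^ 72 = 21 ^ 72 = 53
byte 3: (83 ^ 2b) ^ 74 = a8 ^ 74 = dc
byte 4: (9c ^ 7c) ^ 68 = e0 ^ 68 = 88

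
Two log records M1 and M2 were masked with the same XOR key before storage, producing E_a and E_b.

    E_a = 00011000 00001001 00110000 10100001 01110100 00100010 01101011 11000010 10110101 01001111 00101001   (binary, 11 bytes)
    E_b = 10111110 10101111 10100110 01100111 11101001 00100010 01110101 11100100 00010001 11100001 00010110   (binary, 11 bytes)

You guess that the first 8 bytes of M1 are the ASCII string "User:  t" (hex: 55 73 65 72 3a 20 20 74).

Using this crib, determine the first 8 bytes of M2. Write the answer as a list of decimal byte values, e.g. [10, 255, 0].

[243, 213, 243, 180, 167, 32, 62, 82]

First, E_a ⊕ E_b = (M1 ⊕ K) ⊕ (M2 ⊕ K) = M1 ⊕ M2, so the key drops out. Then M2 = (M1 ⊕ M2) ⊕ M1 over the first 8 bytes.
byte 0: (18 xor be) xor 55 = a6 xor 55 = f3
byte 1: (09 xor af) xor 73 = a6 xor 73 = d5
byte 2: (30 xor a6) xor 65 = 96 xor 65 = f3
byte 3: (a1 xor 67) xor 72 = c6 xor 72 = b4
byte 4: (74 xor e9) xor 3a = 9d xor 3a = a7
byte 5: (22 xor 22) xor 20 = 00 xor 20 = 20
byte 6: (6b xor 75) xor 20 = 1e xor 20 = 3e
byte 7: (c2 xor e4) xor 74 = 26 xor 74 = 52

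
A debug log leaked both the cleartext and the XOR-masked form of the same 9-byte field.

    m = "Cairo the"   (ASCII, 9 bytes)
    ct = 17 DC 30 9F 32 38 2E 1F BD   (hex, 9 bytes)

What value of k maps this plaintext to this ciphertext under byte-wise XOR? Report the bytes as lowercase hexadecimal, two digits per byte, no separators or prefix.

Since ct = m ⊕ k, XORing both sides with m gives k = m ⊕ ct.
byte 0: 43 XOR 17 = 54
byte 1: 61 XOR dc = bd
byte 2: 69 XOR 30 = 59
byte 3: 72 XOR 9f = ed
byte 4: 6f XOR 32 = 5d
byte 5: 20 XOR 38 = 18
byte 6: 74 XOR 2e = 5a
byte 7: 68 XOR 1f = 77
byte 8: 65 XOR bd = d8

54bd59ed5d185a77d8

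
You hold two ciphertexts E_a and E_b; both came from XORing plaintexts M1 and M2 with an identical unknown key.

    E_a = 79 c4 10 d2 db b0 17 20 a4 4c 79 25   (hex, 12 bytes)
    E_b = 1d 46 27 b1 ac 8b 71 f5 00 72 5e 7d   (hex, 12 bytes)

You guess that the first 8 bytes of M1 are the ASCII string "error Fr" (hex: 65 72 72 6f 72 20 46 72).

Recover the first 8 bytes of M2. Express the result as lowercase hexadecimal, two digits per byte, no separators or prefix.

First, E_a ⊕ E_b = (M1 ⊕ K) ⊕ (M2 ⊕ K) = M1 ⊕ M2, so the key drops out. Then M2 = (M1 ⊕ M2) ⊕ M1 over the first 8 bytes.
byte 0: (79 ⊕ 1d) ⊕ 65 = 64 ⊕ 65 = 01
byte 1: (c4 ⊕ 46) ⊕ 72 = 82 ⊕ 72 = f0
byte 2: (10 ⊕ 27) ⊕ 72 = 37 ⊕ 72 = 45
byte 3: (d2 ⊕ b1) ⊕ 6f = 63 ⊕ 6f = 0c
byte 4: (db ⊕ ac) ⊕ 72 = 77 ⊕ 72 = 05
byte 5: (b0 ⊕ 8b) ⊕ 20 = 3b ⊕ 20 = 1b
byte 6: (17 ⊕ 71) ⊕ 46 = 66 ⊕ 46 = 20
byte 7: (20 ⊕ f5) ⊕ 72 = d5 ⊕ 72 = a7

01f0450c051b20a7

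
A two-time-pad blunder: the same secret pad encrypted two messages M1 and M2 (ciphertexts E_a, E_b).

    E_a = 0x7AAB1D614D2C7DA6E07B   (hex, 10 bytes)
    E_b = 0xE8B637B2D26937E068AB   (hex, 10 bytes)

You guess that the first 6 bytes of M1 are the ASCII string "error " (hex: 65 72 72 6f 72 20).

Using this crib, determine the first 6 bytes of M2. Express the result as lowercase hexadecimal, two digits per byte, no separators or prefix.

f76f58bced65

First, E_a ⊕ E_b = (M1 ⊕ K) ⊕ (M2 ⊕ K) = M1 ⊕ M2, so the key drops out. Then M2 = (M1 ⊕ M2) ⊕ M1 over the first 6 bytes.
byte 0: (7a ^ e8) ^ 65 = 92 ^ 65 = f7
byte 1: (ab ^ b6) ^ 72 = 1d ^ 72 = 6f
byte 2: (1d ^ 37) ^ 72 = 2a ^ 72 = 58
byte 3: (61 ^ b2) ^ 6f = d3 ^ 6f = bc
byte 4: (4d ^ d2) ^ 72 = 9f ^ 72 = ed
byte 5: (2c ^ 69) ^ 20 = 45 ^ 20 = 65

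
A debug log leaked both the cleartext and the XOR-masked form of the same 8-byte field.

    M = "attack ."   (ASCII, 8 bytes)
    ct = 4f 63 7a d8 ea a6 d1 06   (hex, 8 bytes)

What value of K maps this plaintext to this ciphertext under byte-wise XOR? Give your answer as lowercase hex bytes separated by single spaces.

2e 17 0e b9 89 cd f1 28

Since ct = M ⊕ K, XORing both sides with M gives K = M ⊕ ct.
01100001 XOR 01001111 = 00101110
01110100 XOR 01100011 = 00010111
01110100 XOR 01111010 = 00001110
01100001 XOR 11011000 = 10111001
01100011 XOR 11101010 = 10001001
01101011 XOR 10100110 = 11001101
00100000 XOR 11010001 = 11110001
00101110 XOR 00000110 = 00101000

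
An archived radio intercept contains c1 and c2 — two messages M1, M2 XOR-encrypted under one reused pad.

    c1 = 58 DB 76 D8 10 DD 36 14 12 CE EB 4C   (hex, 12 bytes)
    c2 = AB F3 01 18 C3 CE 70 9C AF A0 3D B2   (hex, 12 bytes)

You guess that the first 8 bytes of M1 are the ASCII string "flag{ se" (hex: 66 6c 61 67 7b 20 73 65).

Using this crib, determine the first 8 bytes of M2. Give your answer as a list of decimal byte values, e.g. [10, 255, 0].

[149, 68, 22, 167, 168, 51, 53, 237]

First, c1 ⊕ c2 = (M1 ⊕ K) ⊕ (M2 ⊕ K) = M1 ⊕ M2, so the key drops out. Then M2 = (M1 ⊕ M2) ⊕ M1 over the first 8 bytes.
byte 0: (58 ⊕ ab) ⊕ 66 = f3 ⊕ 66 = 95
byte 1: (db ⊕ f3) ⊕ 6c = 28 ⊕ 6c = 44
byte 2: (76 ⊕ 01) ⊕ 61 = 77 ⊕ 61 = 16
byte 3: (d8 ⊕ 18) ⊕ 67 = c0 ⊕ 67 = a7
byte 4: (10 ⊕ c3) ⊕ 7b = d3 ⊕ 7b = a8
byte 5: (dd ⊕ ce) ⊕ 20 = 13 ⊕ 20 = 33
byte 6: (36 ⊕ 70) ⊕ 73 = 46 ⊕ 73 = 35
byte 7: (14 ⊕ 9c) ⊕ 65 = 88 ⊕ 65 = ed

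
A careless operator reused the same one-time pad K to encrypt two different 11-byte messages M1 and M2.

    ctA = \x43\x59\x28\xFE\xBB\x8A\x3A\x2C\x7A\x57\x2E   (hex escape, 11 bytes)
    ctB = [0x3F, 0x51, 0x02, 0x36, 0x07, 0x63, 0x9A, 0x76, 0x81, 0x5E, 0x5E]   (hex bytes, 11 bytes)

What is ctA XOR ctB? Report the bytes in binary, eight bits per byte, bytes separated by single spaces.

01111100 00001000 00101010 11001000 10111100 11101001 10100000 01011010 11111011 00001001 01110000

ctA ⊕ ctB = (M1 ⊕ K) ⊕ (M2 ⊕ K) = M1 ⊕ M2 — the shared key cancels under XOR.
 67 xor  63 = 124
 89 xor  81 =   8
 40 xor   2 =  42
254 xor  54 = 200
187 xor   7 = 188
138 xor  99 = 233
 58 xor 154 = 160
 44 xor 118 =  90
122 xor 129 = 251
 87 xor  94 =   9
 46 xor  94 = 112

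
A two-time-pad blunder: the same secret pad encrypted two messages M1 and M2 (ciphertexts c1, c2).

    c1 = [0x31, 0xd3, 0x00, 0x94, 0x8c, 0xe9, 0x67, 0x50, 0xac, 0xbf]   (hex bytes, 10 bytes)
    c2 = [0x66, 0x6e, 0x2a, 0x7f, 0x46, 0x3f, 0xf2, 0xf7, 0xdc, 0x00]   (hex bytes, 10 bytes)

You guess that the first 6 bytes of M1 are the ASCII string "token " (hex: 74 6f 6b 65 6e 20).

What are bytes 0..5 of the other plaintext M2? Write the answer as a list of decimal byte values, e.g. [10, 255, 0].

[35, 210, 65, 142, 164, 246]

First, c1 ⊕ c2 = (M1 ⊕ K) ⊕ (M2 ⊕ K) = M1 ⊕ M2, so the key drops out. Then M2 = (M1 ⊕ M2) ⊕ M1 over the first 6 bytes.
byte 0: (31 ^ 66) ^ 74 = 57 ^ 74 = 23
byte 1: (d3 ^ 6e) ^ 6f = bd ^ 6f = d2
byte 2: (00 ^ 2a) ^ 6b = 2a ^ 6b = 41
byte 3: (94 ^ 7f) ^ 65 = eb ^ 65 = 8e
byte 4: (8c ^ 46) ^ 6e = ca ^ 6e = a4
byte 5: (e9 ^ 3f) ^ 20 = d6 ^ 20 = f6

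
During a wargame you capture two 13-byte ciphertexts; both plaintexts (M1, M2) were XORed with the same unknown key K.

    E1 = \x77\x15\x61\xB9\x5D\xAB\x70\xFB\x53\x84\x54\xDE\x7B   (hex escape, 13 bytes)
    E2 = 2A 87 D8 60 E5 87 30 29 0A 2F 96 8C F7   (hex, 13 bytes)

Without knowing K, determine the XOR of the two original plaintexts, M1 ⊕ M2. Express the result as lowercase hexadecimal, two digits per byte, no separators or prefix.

E1 ⊕ E2 = (M1 ⊕ K) ⊕ (M2 ⊕ K) = M1 ⊕ M2 — the shared key cancels under XOR.
byte 0: 77 xor 2a = 5d
byte 1: 15 xor 87 = 92
byte 2: 61 xor d8 = b9
byte 3: b9 xor 60 = d9
byte 4: 5d xor e5 = b8
byte 5: ab xor 87 = 2c
byte 6: 70 xor 30 = 40
byte 7: fb xor 29 = d2
byte 8: 53 xor 0a = 59
byte 9: 84 xor 2f = ab
byte 10: 54 xor 96 = c2
byte 11: de xor 8c = 52
byte 12: 7b xor f7 = 8c

5d92b9d9b82c40d259abc2528c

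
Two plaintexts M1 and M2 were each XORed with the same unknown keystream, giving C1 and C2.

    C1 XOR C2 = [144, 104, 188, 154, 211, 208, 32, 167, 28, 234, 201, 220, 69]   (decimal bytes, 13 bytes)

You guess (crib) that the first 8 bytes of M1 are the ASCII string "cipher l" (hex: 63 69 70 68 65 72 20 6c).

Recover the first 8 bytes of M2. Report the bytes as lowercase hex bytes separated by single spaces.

Since C1 ⊕ C2 = M1 ⊕ M2, XORing with the guessed M1 bytes yields the corresponding M2 bytes: M2 = (C1 ⊕ C2) ⊕ M1.
byte 0: 90 ^ 63 = f3
byte 1: 68 ^ 69 = 01
byte 2: bc ^ 70 = cc
byte 3: 9a ^ 68 = f2
byte 4: d3 ^ 65 = b6
byte 5: d0 ^ 72 = a2
byte 6: 20 ^ 20 = 00
byte 7: a7 ^ 6c = cb

f3 01 cc f2 b6 a2 00 cb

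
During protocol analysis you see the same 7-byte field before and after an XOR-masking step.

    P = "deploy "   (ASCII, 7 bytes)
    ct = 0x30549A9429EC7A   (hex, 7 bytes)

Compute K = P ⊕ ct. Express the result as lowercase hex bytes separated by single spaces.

Since ct = P ⊕ K, XORing both sides with P gives K = P ⊕ ct.
64 ^ 30 = 54
65 ^ 54 = 31
70 ^ 9a = ea
6c ^ 94 = f8
6f ^ 29 = 46
79 ^ ec = 95
20 ^ 7a = 5a

54 31 ea f8 46 95 5a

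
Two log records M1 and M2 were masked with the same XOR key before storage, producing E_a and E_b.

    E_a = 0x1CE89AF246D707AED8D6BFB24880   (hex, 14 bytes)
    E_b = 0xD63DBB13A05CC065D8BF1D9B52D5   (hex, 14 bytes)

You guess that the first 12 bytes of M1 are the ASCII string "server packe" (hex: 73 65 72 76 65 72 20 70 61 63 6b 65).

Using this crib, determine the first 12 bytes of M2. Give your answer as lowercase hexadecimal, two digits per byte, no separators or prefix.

First, E_a ⊕ E_b = (M1 ⊕ K) ⊕ (M2 ⊕ K) = M1 ⊕ M2, so the key drops out. Then M2 = (M1 ⊕ M2) ⊕ M1 over the first 12 bytes.
byte 0: (1c XOR d6) XOR 73 = ca XOR 73 = b9
byte 1: (e8 XOR 3d) XOR 65 = d5 XOR 65 = b0
byte 2: (9a XOR bb) XOR 72 = 21 XOR 72 = 53
byte 3: (f2 XOR 13) XOR 76 = e1 XOR 76 = 97
byte 4: (46 XOR a0) XOR 65 = e6 XOR 65 = 83
byte 5: (d7 XOR 5c) XOR 72 = 8b XOR 72 = f9
byte 6: (07 XOR c0) XOR 20 = c7 XOR 20 = e7
byte 7: (ae XOR 65) XOR 70 = cb XOR 70 = bb
byte 8: (d8 XOR d8) XOR 61 = 00 XOR 61 = 61
byte 9: (d6 XOR bf) XOR 63 = 69 XOR 63 = 0a
byte 10: (bf XOR 1d) XOR 6b = a2 XOR 6b = c9
byte 11: (b2 XOR 9b) XOR 65 = 29 XOR 65 = 4c

b9b0539783f9e7bb610ac94c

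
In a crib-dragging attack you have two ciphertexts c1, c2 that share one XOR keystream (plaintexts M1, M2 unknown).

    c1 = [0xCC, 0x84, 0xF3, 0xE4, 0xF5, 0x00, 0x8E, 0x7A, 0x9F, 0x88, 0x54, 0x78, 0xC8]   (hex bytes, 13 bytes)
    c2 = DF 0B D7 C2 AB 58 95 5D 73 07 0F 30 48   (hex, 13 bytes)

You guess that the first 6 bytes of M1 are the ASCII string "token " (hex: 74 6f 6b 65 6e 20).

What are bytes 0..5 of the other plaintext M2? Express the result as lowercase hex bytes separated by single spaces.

First, c1 ⊕ c2 = (M1 ⊕ K) ⊕ (M2 ⊕ K) = M1 ⊕ M2, so the key drops out. Then M2 = (M1 ⊕ M2) ⊕ M1 over the first 6 bytes.
byte 0: (cc XOR df) XOR 74 = 13 XOR 74 = 67
byte 1: (84 XOR 0b) XOR 6f = 8f XOR 6f = e0
byte 2: (f3 XOR d7) XOR 6b = 24 XOR 6b = 4f
byte 3: (e4 XOR c2) XOR 65 = 26 XOR 65 = 43
byte 4: (f5 XOR ab) XOR 6e = 5e XOR 6e = 30
byte 5: (00 XOR 58) XOR 20 = 58 XOR 20 = 78

67 e0 4f 43 30 78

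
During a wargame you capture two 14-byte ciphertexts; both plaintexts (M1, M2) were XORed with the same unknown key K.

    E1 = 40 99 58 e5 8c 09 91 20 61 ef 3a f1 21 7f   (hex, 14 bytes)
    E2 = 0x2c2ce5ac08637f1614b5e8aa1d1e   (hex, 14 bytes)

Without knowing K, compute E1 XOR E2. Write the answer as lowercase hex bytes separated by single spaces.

E1 ⊕ E2 = (M1 ⊕ K) ⊕ (M2 ⊕ K) = M1 ⊕ M2 — the shared key cancels under XOR.
40 xor 2c = 6c
99 xor 2c = b5
58 xor e5 = bd
e5 xor ac = 49
8c xor 08 = 84
09 xor 63 = 6a
91 xor 7f = ee
20 xor 16 = 36
61 xor 14 = 75
ef xor b5 = 5a
3a xor e8 = d2
f1 xor aa = 5b
21 xor 1d = 3c
7f xor 1e = 61

6c b5 bd 49 84 6a ee 36 75 5a d2 5b 3c 61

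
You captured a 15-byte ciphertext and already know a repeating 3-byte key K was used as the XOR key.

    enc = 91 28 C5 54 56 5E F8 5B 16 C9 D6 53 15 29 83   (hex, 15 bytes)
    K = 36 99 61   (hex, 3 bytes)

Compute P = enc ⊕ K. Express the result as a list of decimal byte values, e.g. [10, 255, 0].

[167, 177, 164, 98, 207, 63, 206, 194, 119, 255, 79, 50, 35, 176, 226]

The 3-byte key repeats, so the effective keystream is 36 99 61 36 99 61 36 99 61 36 99 61 36 99 61.
byte 0: 10010001 xor 00110110 = 10100111
byte 1: 00101000 xor 10011001 = 10110001
byte 2: 11000101 xor 01100001 = 10100100
byte 3: 01010100 xor 00110110 = 01100010
byte 4: 01010110 xor 10011001 = 11001111
byte 5: 01011110 xor 01100001 = 00111111
byte 6: 11111000 xor 00110110 = 11001110
byte 7: 01011011 xor 10011001 = 11000010
byte 8: 00010110 xor 01100001 = 01110111
byte 9: 11001001 xor 00110110 = 11111111
byte 10: 11010110 xor 10011001 = 01001111
byte 11: 01010011 xor 01100001 = 00110010
byte 12: 00010101 xor 00110110 = 00100011
byte 13: 00101001 xor 10011001 = 10110000
byte 14: 10000011 xor 01100001 = 11100010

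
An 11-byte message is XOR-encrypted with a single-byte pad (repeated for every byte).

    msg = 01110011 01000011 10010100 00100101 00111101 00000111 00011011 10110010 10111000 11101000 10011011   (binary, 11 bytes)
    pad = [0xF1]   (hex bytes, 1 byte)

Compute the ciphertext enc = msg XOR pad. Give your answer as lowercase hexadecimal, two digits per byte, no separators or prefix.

The 1-byte key repeats, so the effective keystream is f1 f1 f1 f1 f1 f1 f1 f1 f1 f1 f1.
byte 0: 115 ^ 241 = 130
byte 1:  67 ^ 241 = 178
byte 2: 148 ^ 241 = 101
byte 3:  37 ^ 241 = 212
byte 4:  61 ^ 241 = 204
byte 5:   7 ^ 241 = 246
byte 6:  27 ^ 241 = 234
byte 7: 178 ^ 241 =  67
byte 8: 184 ^ 241 =  73
byte 9: 232 ^ 241 =  25
byte 10: 155 ^ 241 = 106

82b265d4ccf6ea4349196a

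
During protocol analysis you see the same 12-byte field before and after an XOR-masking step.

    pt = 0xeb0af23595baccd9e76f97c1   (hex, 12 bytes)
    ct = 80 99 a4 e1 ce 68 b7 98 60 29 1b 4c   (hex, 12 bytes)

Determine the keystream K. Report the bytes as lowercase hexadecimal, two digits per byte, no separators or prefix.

Since ct = pt ⊕ K, XORing both sides with pt gives K = pt ⊕ ct.
235 XOR 128 = 107
 10 XOR 153 = 147
242 XOR 164 =  86
 53 XOR 225 = 212
149 XOR 206 =  91
186 XOR 104 = 210
204 XOR 183 = 123
217 XOR 152 =  65
231 XOR  96 = 135
111 XOR  41 =  70
151 XOR  27 = 140
193 XOR  76 = 141

6b9356d45bd27b4187468c8d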